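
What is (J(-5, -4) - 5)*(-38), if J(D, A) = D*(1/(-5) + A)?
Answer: -608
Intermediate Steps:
J(D, A) = D*(-1/5 + A)
(J(-5, -4) - 5)*(-38) = (-5*(-1/5 - 4) - 5)*(-38) = (-5*(-21/5) - 5)*(-38) = (21 - 5)*(-38) = 16*(-38) = -608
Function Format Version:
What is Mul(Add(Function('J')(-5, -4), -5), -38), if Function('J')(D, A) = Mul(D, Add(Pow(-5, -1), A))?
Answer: -608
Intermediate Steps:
Function('J')(D, A) = Mul(D, Add(Rational(-1, 5), A))
Mul(Add(Function('J')(-5, -4), -5), -38) = Mul(Add(Mul(-5, Add(Rational(-1, 5), -4)), -5), -38) = Mul(Add(Mul(-5, Rational(-21, 5)), -5), -38) = Mul(Add(21, -5), -38) = Mul(16, -38) = -608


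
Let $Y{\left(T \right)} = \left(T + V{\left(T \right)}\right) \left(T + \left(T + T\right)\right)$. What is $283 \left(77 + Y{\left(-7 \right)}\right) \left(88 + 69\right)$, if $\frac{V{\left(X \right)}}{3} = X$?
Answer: $29546615$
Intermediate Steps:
$V{\left(X \right)} = 3 X$
$Y{\left(T \right)} = 12 T^{2}$ ($Y{\left(T \right)} = \left(T + 3 T\right) \left(T + \left(T + T\right)\right) = 4 T \left(T + 2 T\right) = 4 T 3 T = 12 T^{2}$)
$283 \left(77 + Y{\left(-7 \right)}\right) \left(88 + 69\right) = 283 \left(77 + 12 \left(-7\right)^{2}\right) \left(88 + 69\right) = 283 \left(77 + 12 \cdot 49\right) 157 = 283 \left(77 + 588\right) 157 = 283 \cdot 665 \cdot 157 = 283 \cdot 104405 = 29546615$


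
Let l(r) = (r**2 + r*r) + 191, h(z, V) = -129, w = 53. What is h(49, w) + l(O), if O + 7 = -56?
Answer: 8000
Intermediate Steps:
O = -63 (O = -7 - 56 = -63)
l(r) = 191 + 2*r**2 (l(r) = (r**2 + r**2) + 191 = 2*r**2 + 191 = 191 + 2*r**2)
h(49, w) + l(O) = -129 + (191 + 2*(-63)**2) = -129 + (191 + 2*3969) = -129 + (191 + 7938) = -129 + 8129 = 8000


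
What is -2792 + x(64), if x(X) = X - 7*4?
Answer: -2756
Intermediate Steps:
x(X) = -28 + X (x(X) = X - 28 = -28 + X)
-2792 + x(64) = -2792 + (-28 + 64) = -2792 + 36 = -2756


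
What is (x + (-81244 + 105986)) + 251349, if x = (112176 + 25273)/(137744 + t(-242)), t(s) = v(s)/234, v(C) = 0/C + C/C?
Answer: 8899024055893/32232097 ≈ 2.7609e+5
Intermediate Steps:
v(C) = 1 (v(C) = 0 + 1 = 1)
t(s) = 1/234
x = 32163066/32232097 (x = (112176 + 25273)/(137744 + 1/234) = 137449/(32232097/234) = 137449*(234/32232097) = 32163066/32232097 ≈ 0.99786)
(x + (-81244 + 105986)) + 251349 = (32163066/32232097 + (-81244 + 105986)) + 251349 = (32163066/32232097 + 24742) + 251349 = 797518707040/32232097 + 251349 = 8899024055893/32232097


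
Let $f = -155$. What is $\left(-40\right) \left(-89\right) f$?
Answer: $-551800$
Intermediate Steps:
$\left(-40\right) \left(-89\right) f = \left(-40\right) \left(-89\right) \left(-155\right) = 3560 \left(-155\right) = -551800$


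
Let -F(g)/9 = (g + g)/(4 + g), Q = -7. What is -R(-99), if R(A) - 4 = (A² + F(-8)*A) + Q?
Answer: -13362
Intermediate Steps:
F(g) = -18*g/(4 + g) (F(g) = -9*(g + g)/(4 + g) = -9*2*g/(4 + g) = -18*g/(4 + g))
R(A) = -3 + A² - 36*A (R(A) = 4 + ((A² + (-18*(-8)/(4 - 8))*A) - 7) = 4 + ((A² + (-18*(-8)/(-4))*A) - 7) = 4 + ((A² + (-18*(-8)*(-¼))*A) - 7) = 4 + ((A² - 36*A) - 7) = 4 + (-7 + A² - 36*A) = -3 + A² - 36*A)
-R(-99) = -(-3 + (-99)² - 36*(-99)) = -(-3 + 9801 + 3564) = -1*13362 = -13362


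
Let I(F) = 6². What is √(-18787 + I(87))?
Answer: I*√18751 ≈ 136.93*I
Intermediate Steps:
I(F) = 36
√(-18787 + I(87)) = √(-18787 + 36) = √(-18751) = I*√18751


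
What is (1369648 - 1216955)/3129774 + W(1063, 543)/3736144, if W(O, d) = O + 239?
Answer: 143639500385/2923321587864 ≈ 0.049136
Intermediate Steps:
W(O, d) = 239 + O
(1369648 - 1216955)/3129774 + W(1063, 543)/3736144 = (1369648 - 1216955)/3129774 + (239 + 1063)/3736144 = 152693*(1/3129774) + 1302*(1/3736144) = 152693/3129774 + 651/1868072 = 143639500385/2923321587864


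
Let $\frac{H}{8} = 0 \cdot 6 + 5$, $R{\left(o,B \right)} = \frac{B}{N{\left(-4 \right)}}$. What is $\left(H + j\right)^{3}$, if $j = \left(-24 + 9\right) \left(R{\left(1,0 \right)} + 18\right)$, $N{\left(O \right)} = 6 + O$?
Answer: $-12167000$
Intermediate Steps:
$R{\left(o,B \right)} = \frac{B}{2}$ ($R{\left(o,B \right)} = \frac{B}{6 - 4} = \frac{B}{2}$)
$j = -270$ ($j = \left(-24 + 9\right) \left(\frac{1}{2} \cdot 0 + 18\right) = - 15 \left(0 + 18\right) = \left(-15\right) 18 = -270$)
$H = 40$ ($H = 8 \left(0 \cdot 6 + 5\right) = 8 \left(0 + 5\right) = 8 \cdot 5 = 40$)
$\left(H + j\right)^{3} = \left(40 - 270\right)^{3} = \left(-230\right)^{3} = -12167000$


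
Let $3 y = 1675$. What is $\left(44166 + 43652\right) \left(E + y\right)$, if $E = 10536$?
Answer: $\frac{2922846494}{3} \approx 9.7428 \cdot 10^{8}$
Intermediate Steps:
$y = \frac{1675}{3}$ ($y = \frac{1}{3} \cdot 1675 = \frac{1675}{3} \approx 558.33$)
$\left(44166 + 43652\right) \left(E + y\right) = \left(44166 + 43652\right) \left(10536 + \frac{1675}{3}\right) = 87818 \cdot \frac{33283}{3} = \frac{2922846494}{3}$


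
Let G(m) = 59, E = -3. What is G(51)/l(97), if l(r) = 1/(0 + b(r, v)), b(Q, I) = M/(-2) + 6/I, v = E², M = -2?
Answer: 295/3 ≈ 98.333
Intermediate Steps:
v = 9 (v = (-3)² = 9)
b(Q, I) = 1 + 6/I (b(Q, I) = -2/(-2) + 6/I = -2*(-½) + 6/I = 1 + 6/I)
l(r) = ⅗ (l(r) = 1/(0 + (6 + 9)/9) = 1/(0 + (⅑)*15) = 1/(0 + 5/3) = 1/(5/3) = ⅗)
G(51)/l(97) = 59/(⅗) = 59*(5/3) = 295/3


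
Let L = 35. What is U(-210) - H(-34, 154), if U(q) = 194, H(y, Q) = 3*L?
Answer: 89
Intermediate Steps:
H(y, Q) = 105 (H(y, Q) = 3*35 = 105)
U(-210) - H(-34, 154) = 194 - 1*105 = 194 - 105 = 89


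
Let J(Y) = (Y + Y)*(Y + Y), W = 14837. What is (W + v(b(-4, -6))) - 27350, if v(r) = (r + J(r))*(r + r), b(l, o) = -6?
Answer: -14169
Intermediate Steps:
J(Y) = 4*Y² (J(Y) = (2*Y)*(2*Y) = 4*Y²)
v(r) = 2*r*(r + 4*r²) (v(r) = (r + 4*r²)*(r + r) = (r + 4*r²)*(2*r) = 2*r*(r + 4*r²))
(W + v(b(-4, -6))) - 27350 = (14837 + (-6)²*(2 + 8*(-6))) - 27350 = (14837 + 36*(2 - 48)) - 27350 = (14837 + 36*(-46)) - 27350 = (14837 - 1656) - 27350 = 13181 - 27350 = -14169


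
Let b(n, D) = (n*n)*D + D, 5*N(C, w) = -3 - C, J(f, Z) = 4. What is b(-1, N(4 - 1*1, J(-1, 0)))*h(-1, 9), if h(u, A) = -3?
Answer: 36/5 ≈ 7.2000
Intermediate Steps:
N(C, w) = -⅗ - C/5 (N(C, w) = (-3 - C)/5 = -⅗ - C/5)
b(n, D) = D + D*n² (b(n, D) = n²*D + D = D*n² + D = D + D*n²)
b(-1, N(4 - 1*1, J(-1, 0)))*h(-1, 9) = ((-⅗ - (4 - 1*1)/5)*(1 + (-1)²))*(-3) = ((-⅗ - (4 - 1)/5)*(1 + 1))*(-3) = ((-⅗ - ⅕*3)*2)*(-3) = ((-⅗ - ⅗)*2)*(-3) = -6/5*2*(-3) = -12/5*(-3) = 36/5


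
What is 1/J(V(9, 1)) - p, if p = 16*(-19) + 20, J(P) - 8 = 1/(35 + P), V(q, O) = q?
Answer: 100296/353 ≈ 284.12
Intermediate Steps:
J(P) = 8 + 1/(35 + P)
p = -284 (p = -304 + 20 = -284)
1/J(V(9, 1)) - p = 1/((281 + 8*9)/(35 + 9)) - 1*(-284) = 1/((281 + 72)/44) + 284 = 1/((1/44)*353) + 284 = 1/(353/44) + 284 = 44/353 + 284 = 100296/353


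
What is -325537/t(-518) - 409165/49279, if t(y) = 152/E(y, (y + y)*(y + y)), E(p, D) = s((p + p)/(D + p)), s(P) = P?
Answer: -48358796517/7756317484 ≈ -6.2348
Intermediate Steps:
E(p, D) = 2*p/(D + p) (E(p, D) = (p + p)/(D + p) = (2*p)/(D + p) = 2*p/(D + p))
t(y) = 76*(y + 4*y**2)/y (t(y) = 152/((2*y/((y + y)*(y + y) + y))) = 152/((2*y/((2*y)*(2*y) + y))) = 152/((2*y/(4*y**2 + y))) = 152/((2*y/(y + 4*y**2))) = 152*((y + 4*y**2)/(2*y)) = 76*(y + 4*y**2)/y)
-325537/t(-518) - 409165/49279 = -325537/(76 + 304*(-518)) - 409165/49279 = -325537/(76 - 157472) - 409165*1/49279 = -325537/(-157396) - 409165/49279 = -325537*(-1/157396) - 409165/49279 = 325537/157396 - 409165/49279 = -48358796517/7756317484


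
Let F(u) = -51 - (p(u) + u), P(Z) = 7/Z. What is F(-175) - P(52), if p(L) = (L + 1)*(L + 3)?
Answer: -1549815/52 ≈ -29804.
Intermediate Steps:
p(L) = (1 + L)*(3 + L)
F(u) = -54 - u² - 5*u (F(u) = -51 - ((3 + u² + 4*u) + u) = -51 - (3 + u² + 5*u) = -51 + (-3 - u² - 5*u) = -54 - u² - 5*u)
F(-175) - P(52) = (-54 - 1*(-175)² - 5*(-175)) - 7/52 = (-54 - 1*30625 + 875) - 7/52 = (-54 - 30625 + 875) - 1*7/52 = -29804 - 7/52 = -1549815/52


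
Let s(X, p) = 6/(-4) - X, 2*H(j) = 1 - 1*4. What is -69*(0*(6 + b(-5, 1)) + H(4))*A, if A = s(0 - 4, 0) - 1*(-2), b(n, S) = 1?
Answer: 1863/4 ≈ 465.75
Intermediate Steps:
H(j) = -3/2 (H(j) = (1 - 1*4)/2 = (1 - 4)/2 = (½)*(-3) = -3/2)
s(X, p) = -3/2 - X (s(X, p) = 6*(-¼) - X = -3/2 - X)
A = 9/2 (A = (-3/2 - (0 - 4)) - 1*(-2) = (-3/2 - 1*(-4)) + 2 = (-3/2 + 4) + 2 = 5/2 + 2 = 9/2 ≈ 4.5000)
-69*(0*(6 + b(-5, 1)) + H(4))*A = -69*(0*(6 + 1) - 3/2)*9/2 = -69*(0*7 - 3/2)*9/2 = -69*(0 - 3/2)*9/2 = -(-207)*9/(2*2) = -69*(-27/4) = 1863/4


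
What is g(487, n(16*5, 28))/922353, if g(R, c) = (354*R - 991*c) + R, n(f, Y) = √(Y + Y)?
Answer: 172885/922353 - 1982*√14/922353 ≈ 0.17940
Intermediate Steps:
n(f, Y) = √2*√Y (n(f, Y) = √(2*Y) = √2*√Y)
g(R, c) = -991*c + 355*R (g(R, c) = (-991*c + 354*R) + R = -991*c + 355*R)
g(487, n(16*5, 28))/922353 = (-991*√2*√28 + 355*487)/922353 = (-991*√2*2*√7 + 172885)*(1/922353) = (-1982*√14 + 172885)*(1/922353) = (172885 - 1982*√14)*(1/922353) = 172885/922353 - 1982*√14/922353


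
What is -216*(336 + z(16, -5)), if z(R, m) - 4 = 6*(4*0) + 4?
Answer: -74304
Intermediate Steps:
z(R, m) = 8 (z(R, m) = 4 + (6*(4*0) + 4) = 4 + (6*0 + 4) = 4 + (0 + 4) = 4 + 4 = 8)
-216*(336 + z(16, -5)) = -216*(336 + 8) = -216*344 = -74304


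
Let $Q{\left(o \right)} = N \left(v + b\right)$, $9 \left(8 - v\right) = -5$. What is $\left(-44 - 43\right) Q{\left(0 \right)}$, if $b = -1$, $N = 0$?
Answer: $0$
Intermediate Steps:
$v = \frac{77}{9}$ ($v = 8 - - \frac{5}{9} = 8 + \frac{5}{9} = \frac{77}{9} \approx 8.5556$)
$Q{\left(o \right)} = 0$ ($Q{\left(o \right)} = 0 \left(\frac{77}{9} - 1\right) = 0 \cdot \frac{68}{9} = 0$)
$\left(-44 - 43\right) Q{\left(0 \right)} = \left(-44 - 43\right) 0 = \left(-87\right) 0 = 0$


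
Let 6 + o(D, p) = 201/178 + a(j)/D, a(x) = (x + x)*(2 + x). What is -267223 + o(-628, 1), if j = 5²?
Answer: -3734005076/13973 ≈ -2.6723e+5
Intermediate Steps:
j = 25
a(x) = 2*x*(2 + x) (a(x) = (2*x)*(2 + x) = 2*x*(2 + x))
o(D, p) = -867/178 + 1350/D (o(D, p) = -6 + (201/178 + (2*25*(2 + 25))/D) = -6 + (201*(1/178) + (2*25*27)/D) = -6 + (201/178 + 1350/D) = -867/178 + 1350/D)
-267223 + o(-628, 1) = -267223 + (-867/178 + 1350/(-628)) = -267223 + (-867/178 + 1350*(-1/628)) = -267223 + (-867/178 - 675/314) = -267223 - 98097/13973 = -3734005076/13973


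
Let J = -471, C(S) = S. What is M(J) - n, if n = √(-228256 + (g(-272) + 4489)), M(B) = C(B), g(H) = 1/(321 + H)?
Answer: -471 - I*√10964582/7 ≈ -471.0 - 473.04*I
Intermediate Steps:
M(B) = B
n = I*√10964582/7 (n = √(-228256 + (1/(321 - 272) + 4489)) = √(-228256 + (1/49 + 4489)) = √(-228256 + 219962/49) = √(-10964582/49) = I*√10964582/7 ≈ 473.04*I)
M(J) - n = -471 - I*√10964582/7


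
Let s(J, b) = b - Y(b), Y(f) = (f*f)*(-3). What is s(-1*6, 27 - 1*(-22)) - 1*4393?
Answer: 2859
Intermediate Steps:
Y(f) = -3*f² (Y(f) = f²*(-3) = -3*f²)
s(J, b) = b + 3*b² (s(J, b) = b - (-3)*b² = b + 3*b²)
s(-1*6, 27 - 1*(-22)) - 1*4393 = (27 - 1*(-22))*(1 + 3*(27 - 1*(-22))) - 1*4393 = (27 + 22)*(1 + 3*(27 + 22)) - 4393 = 49*(1 + 3*49) - 4393 = 49*(1 + 147) - 4393 = 49*148 - 4393 = 7252 - 4393 = 2859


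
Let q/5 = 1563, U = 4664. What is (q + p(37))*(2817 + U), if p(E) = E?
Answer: 58740812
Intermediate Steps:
q = 7815 (q = 5*1563 = 7815)
(q + p(37))*(2817 + U) = (7815 + 37)*(2817 + 4664) = 7852*7481 = 58740812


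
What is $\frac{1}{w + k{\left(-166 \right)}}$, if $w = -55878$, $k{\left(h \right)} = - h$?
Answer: $- \frac{1}{55712} \approx -1.7949 \cdot 10^{-5}$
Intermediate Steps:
$\frac{1}{w + k{\left(-166 \right)}} = \frac{1}{-55878 - -166} = \frac{1}{-55878 + 166} = \frac{1}{-55712} = - \frac{1}{55712}$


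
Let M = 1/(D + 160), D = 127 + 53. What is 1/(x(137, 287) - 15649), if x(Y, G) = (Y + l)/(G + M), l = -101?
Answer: -32527/509010943 ≈ -6.3902e-5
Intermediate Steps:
D = 180
M = 1/340 (M = 1/(180 + 160) = 1/340 ≈ 0.0029412)
x(Y, G) = (-101 + Y)/(1/340 + G) (x(Y, G) = (Y - 101)/(G + 1/340) = (-101 + Y)/(1/340 + G))
1/(x(137, 287) - 15649) = 1/(340*(-101 + 137)/(1 + 340*287) - 15649) = 1/(340*36/(1 + 97580) - 15649) = 1/(340*36/97581 - 15649) = 1/(340*(1/97581)*36 - 15649) = 1/(4080/32527 - 15649) = 1/(-509010943/32527) = -32527/509010943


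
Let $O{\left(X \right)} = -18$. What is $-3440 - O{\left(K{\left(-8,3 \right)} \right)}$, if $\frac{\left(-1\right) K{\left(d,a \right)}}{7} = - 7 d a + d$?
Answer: $-3422$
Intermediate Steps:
$K{\left(d,a \right)} = - 7 d + 49 a d$ ($K{\left(d,a \right)} = - 7 \left(- 7 d a + d\right) = - 7 \left(- 7 a d + d\right) = - 7 \left(d - 7 a d\right) = - 7 d + 49 a d$)
$-3440 - O{\left(K{\left(-8,3 \right)} \right)} = -3440 - -18 = -3440 + 18 = -3422$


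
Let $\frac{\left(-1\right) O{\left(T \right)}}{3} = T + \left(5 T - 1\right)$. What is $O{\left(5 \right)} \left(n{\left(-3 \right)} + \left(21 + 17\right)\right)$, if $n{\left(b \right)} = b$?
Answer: $-3045$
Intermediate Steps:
$O{\left(T \right)} = 3 - 18 T$ ($O{\left(T \right)} = - 3 \left(T + \left(5 T - 1\right)\right) = - 3 \left(T + \left(-1 + 5 T\right)\right) = - 3 \left(-1 + 6 T\right) = 3 - 18 T$)
$O{\left(5 \right)} \left(n{\left(-3 \right)} + \left(21 + 17\right)\right) = \left(3 - 90\right) \left(-3 + \left(21 + 17\right)\right) = \left(3 - 90\right) \left(-3 + 38\right) = \left(-87\right) 35 = -3045$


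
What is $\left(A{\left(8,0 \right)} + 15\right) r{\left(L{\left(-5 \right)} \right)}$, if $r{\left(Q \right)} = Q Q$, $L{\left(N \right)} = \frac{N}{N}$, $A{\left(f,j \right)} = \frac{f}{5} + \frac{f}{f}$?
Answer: $\frac{88}{5} \approx 17.6$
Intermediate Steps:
$A{\left(f,j \right)} = 1 + \frac{f}{5}$ ($A{\left(f,j \right)} = f \frac{1}{5} + 1 = \frac{f}{5} + 1 = 1 + \frac{f}{5}$)
$L{\left(N \right)} = 1$
$r{\left(Q \right)} = Q^{2}$
$\left(A{\left(8,0 \right)} + 15\right) r{\left(L{\left(-5 \right)} \right)} = \left(\left(1 + \frac{1}{5} \cdot 8\right) + 15\right) 1^{2} = \left(\left(1 + \frac{8}{5}\right) + 15\right) 1 = \left(\frac{13}{5} + 15\right) 1 = \frac{88}{5} \cdot 1 = \frac{88}{5}$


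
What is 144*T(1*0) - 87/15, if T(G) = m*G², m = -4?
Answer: -29/5 ≈ -5.8000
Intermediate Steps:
T(G) = -4*G²
144*T(1*0) - 87/15 = 144*(-4*(1*0)²) - 87/15 = 144*(-4*0²) - 87*1/15 = 144*(-4*0) - 29/5 = 144*0 - 29/5 = 0 - 29/5 = -29/5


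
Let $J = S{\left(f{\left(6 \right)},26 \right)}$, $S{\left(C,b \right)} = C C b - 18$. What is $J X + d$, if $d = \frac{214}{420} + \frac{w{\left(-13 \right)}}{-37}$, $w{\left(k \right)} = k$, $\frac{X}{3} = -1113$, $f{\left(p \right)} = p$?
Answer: $- \frac{23816612851}{7770} \approx -3.0652 \cdot 10^{6}$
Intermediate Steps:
$S{\left(C,b \right)} = -18 + b C^{2}$ ($S{\left(C,b \right)} = C^{2} b - 18 = b C^{2} - 18 = -18 + b C^{2}$)
$X = -3339$ ($X = 3 \left(-1113\right) = -3339$)
$J = 918$ ($J = -18 + 26 \cdot 6^{2} = -18 + 26 \cdot 36 = -18 + 936 = 918$)
$d = \frac{6689}{7770}$ ($d = \frac{214}{420} - \frac{13}{-37} = 214 \cdot \frac{1}{420} - - \frac{13}{37} = \frac{107}{210} + \frac{13}{37} = \frac{6689}{7770} \approx 0.86088$)
$J X + d = 918 \left(-3339\right) + \frac{6689}{7770} = -3065202 + \frac{6689}{7770} = - \frac{23816612851}{7770}$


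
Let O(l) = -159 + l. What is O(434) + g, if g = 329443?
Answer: 329718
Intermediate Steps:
O(434) + g = (-159 + 434) + 329443 = 275 + 329443 = 329718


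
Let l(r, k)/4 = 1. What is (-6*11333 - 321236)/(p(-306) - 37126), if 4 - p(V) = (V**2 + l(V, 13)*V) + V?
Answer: 194617/64614 ≈ 3.0120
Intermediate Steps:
l(r, k) = 4 (l(r, k) = 4*1 = 4)
p(V) = 4 - V**2 - 5*V (p(V) = 4 - ((V**2 + 4*V) + V) = 4 - (V**2 + 5*V) = 4 + (-V**2 - 5*V) = 4 - V**2 - 5*V)
(-6*11333 - 321236)/(p(-306) - 37126) = (-6*11333 - 321236)/((4 - 1*(-306)**2 - 5*(-306)) - 37126) = (-67998 - 321236)/((4 - 1*93636 + 1530) - 37126) = -389234/((4 - 93636 + 1530) - 37126) = -389234/(-92102 - 37126) = -389234/(-129228) = -389234*(-1/129228) = 194617/64614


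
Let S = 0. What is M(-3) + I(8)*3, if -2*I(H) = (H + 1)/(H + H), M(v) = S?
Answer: -27/32 ≈ -0.84375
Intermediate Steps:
M(v) = 0
I(H) = -(1 + H)/(4*H) (I(H) = -(H + 1)/(2*(H + H)) = -(1 + H)/(2*(2*H)) = -(1 + H)*1/(2*H)/2 = -(1 + H)/(4*H))
M(-3) + I(8)*3 = 0 + ((¼)*(-1 - 1*8)/8)*3 = 0 + ((¼)*(⅛)*(-1 - 8))*3 = 0 + ((¼)*(⅛)*(-9))*3 = 0 - 9/32*3 = 0 - 27/32 = -27/32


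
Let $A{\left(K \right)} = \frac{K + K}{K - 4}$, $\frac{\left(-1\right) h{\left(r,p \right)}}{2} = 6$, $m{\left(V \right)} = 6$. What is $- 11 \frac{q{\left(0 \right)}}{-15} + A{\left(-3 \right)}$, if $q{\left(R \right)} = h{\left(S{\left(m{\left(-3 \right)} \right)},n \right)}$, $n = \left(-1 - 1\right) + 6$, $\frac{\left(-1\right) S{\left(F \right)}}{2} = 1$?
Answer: $- \frac{278}{35} \approx -7.9429$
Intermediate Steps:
$S{\left(F \right)} = -2$ ($S{\left(F \right)} = \left(-2\right) 1 = -2$)
$n = 4$ ($n = -2 + 6 = 4$)
$h{\left(r,p \right)} = -12$ ($h{\left(r,p \right)} = \left(-2\right) 6 = -12$)
$q{\left(R \right)} = -12$
$A{\left(K \right)} = \frac{2 K}{-4 + K}$
$- 11 \frac{q{\left(0 \right)}}{-15} + A{\left(-3 \right)} = - 11 \left(- \frac{12}{-15}\right) + 2 \left(-3\right) \frac{1}{-4 - 3} = - 11 \left(\left(-12\right) \left(- \frac{1}{15}\right)\right) + 2 \left(-3\right) \frac{1}{-7} = \left(-11\right) \frac{4}{5} + 2 \left(-3\right) \left(- \frac{1}{7}\right) = - \frac{44}{5} + \frac{6}{7} = - \frac{278}{35}$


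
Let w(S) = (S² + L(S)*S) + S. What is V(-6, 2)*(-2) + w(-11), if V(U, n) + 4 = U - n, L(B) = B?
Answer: 255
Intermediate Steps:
w(S) = S + 2*S² (w(S) = (S² + S*S) + S = (S² + S²) + S = 2*S² + S = S + 2*S²)
V(U, n) = -4 + U - n (V(U, n) = -4 + (U - n) = -4 + U - n)
V(-6, 2)*(-2) + w(-11) = (-4 - 6 - 1*2)*(-2) - 11*(1 + 2*(-11)) = (-4 - 6 - 2)*(-2) - 11*(1 - 22) = -12*(-2) - 11*(-21) = 24 + 231 = 255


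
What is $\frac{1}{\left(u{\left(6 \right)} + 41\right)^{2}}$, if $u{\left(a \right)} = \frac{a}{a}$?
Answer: $\frac{1}{1764} \approx 0.00056689$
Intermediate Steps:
$u{\left(a \right)} = 1$
$\frac{1}{\left(u{\left(6 \right)} + 41\right)^{2}} = \frac{1}{\left(1 + 41\right)^{2}} = \frac{1}{42^{2}} = \frac{1}{1764}$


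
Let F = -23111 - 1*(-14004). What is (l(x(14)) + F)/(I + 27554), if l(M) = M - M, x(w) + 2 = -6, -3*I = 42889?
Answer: -27321/39773 ≈ -0.68692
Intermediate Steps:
I = -42889/3 (I = -⅓*42889 = -42889/3 ≈ -14296.)
x(w) = -8 (x(w) = -2 - 6 = -8)
F = -9107 (F = -23111 + 14004 = -9107)
l(M) = 0
(l(x(14)) + F)/(I + 27554) = (0 - 9107)/(-42889/3 + 27554) = -9107/39773/3 = -9107*3/39773 = -27321/39773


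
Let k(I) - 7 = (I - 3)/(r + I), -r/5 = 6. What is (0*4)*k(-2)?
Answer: 0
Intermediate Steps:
r = -30 (r = -5*6 = -30)
k(I) = 7 + (-3 + I)/(-30 + I) (k(I) = 7 + (I - 3)/(-30 + I) = 7 + (-3 + I)/(-30 + I))
(0*4)*k(-2) = (0*4)*((-213 + 8*(-2))/(-30 - 2)) = 0*((-213 - 16)/(-32)) = 0*(-1/32*(-229)) = 0*(229/32) = 0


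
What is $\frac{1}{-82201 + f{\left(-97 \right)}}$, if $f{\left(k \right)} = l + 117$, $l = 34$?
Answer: $- \frac{1}{82050} \approx -1.2188 \cdot 10^{-5}$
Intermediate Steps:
$f{\left(k \right)} = 151$ ($f{\left(k \right)} = 34 + 117 = 151$)
$\frac{1}{-82201 + f{\left(-97 \right)}} = \frac{1}{-82201 + 151} = \frac{1}{-82050} = - \frac{1}{82050}$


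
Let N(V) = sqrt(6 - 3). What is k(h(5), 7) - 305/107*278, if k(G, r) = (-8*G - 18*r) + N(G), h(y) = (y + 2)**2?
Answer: -140216/107 + sqrt(3) ≈ -1308.7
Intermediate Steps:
h(y) = (2 + y)**2
N(V) = sqrt(3)
k(G, r) = sqrt(3) - 18*r - 8*G (k(G, r) = (-8*G - 18*r) + sqrt(3) = (-18*r - 8*G) + sqrt(3) = sqrt(3) - 18*r - 8*G)
k(h(5), 7) - 305/107*278 = (sqrt(3) - 18*7 - 8*(2 + 5)**2) - 305/107*278 = (sqrt(3) - 126 - 8*7**2) - 305*1/107*278 = (sqrt(3) - 126 - 8*49) - 305/107*278 = (sqrt(3) - 126 - 392) - 84790/107 = (-518 + sqrt(3)) - 84790/107 = -140216/107 + sqrt(3)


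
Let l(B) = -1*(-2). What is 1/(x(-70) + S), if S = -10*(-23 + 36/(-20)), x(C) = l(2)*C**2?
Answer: 1/10048 ≈ 9.9522e-5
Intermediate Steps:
l(B) = 2
x(C) = 2*C**2
S = 248 (S = -10*(-23 + 36*(-1/20)) = -10*(-23 - 9/5) = -10*(-124/5) = 248)
1/(x(-70) + S) = 1/(2*(-70)**2 + 248) = 1/(2*4900 + 248) = 1/(9800 + 248) = 1/10048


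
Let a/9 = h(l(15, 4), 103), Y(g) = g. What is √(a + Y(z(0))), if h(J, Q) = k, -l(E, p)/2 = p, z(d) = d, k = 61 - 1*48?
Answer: 3*√13 ≈ 10.817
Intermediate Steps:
k = 13 (k = 61 - 48 = 13)
l(E, p) = -2*p
h(J, Q) = 13
a = 117 (a = 9*13 = 117)
√(a + Y(z(0))) = √(117 + 0) = √117 = 3*√13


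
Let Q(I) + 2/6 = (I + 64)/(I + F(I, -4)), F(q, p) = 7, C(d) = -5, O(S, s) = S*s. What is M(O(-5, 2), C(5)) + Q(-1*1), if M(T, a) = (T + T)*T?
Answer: 1261/6 ≈ 210.17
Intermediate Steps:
Q(I) = -⅓ + (64 + I)/(7 + I) (Q(I) = -⅓ + (I + 64)/(I + 7) = -⅓ + (64 + I)/(7 + I))
M(T, a) = 2*T² (M(T, a) = (2*T)*T = 2*T²)
M(O(-5, 2), C(5)) + Q(-1*1) = 2*(-5*2)² + (185 + 2*(-1*1))/(3*(7 - 1*1)) = 2*(-10)² + (185 + 2*(-1))/(3*(7 - 1)) = 2*100 + (⅓)*(185 - 2)/6 = 200 + (⅓)*(⅙)*183 = 200 + 61/6 = 1261/6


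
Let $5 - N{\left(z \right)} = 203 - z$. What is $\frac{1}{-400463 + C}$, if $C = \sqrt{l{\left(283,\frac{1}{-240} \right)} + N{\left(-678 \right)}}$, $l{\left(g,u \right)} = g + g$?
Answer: $- \frac{400463}{160370614679} - \frac{i \sqrt{310}}{160370614679} \approx -2.4971 \cdot 10^{-6} - 1.0979 \cdot 10^{-10} i$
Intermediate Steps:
$l{\left(g,u \right)} = 2 g$
$N{\left(z \right)} = -198 + z$ ($N{\left(z \right)} = 5 - \left(203 - z\right) = 5 + \left(-203 + z\right) = -198 + z$)
$C = i \sqrt{310}$ ($C = \sqrt{2 \cdot 283 - 876} = \sqrt{566 - 876} = \sqrt{-310} = i \sqrt{310} \approx 17.607 i$)
$\frac{1}{-400463 + C} = \frac{1}{-400463 + i \sqrt{310}}$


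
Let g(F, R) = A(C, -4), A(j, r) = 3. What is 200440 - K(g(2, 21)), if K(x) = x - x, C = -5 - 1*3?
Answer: 200440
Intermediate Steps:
C = -8 (C = -5 - 3 = -8)
g(F, R) = 3
K(x) = 0
200440 - K(g(2, 21)) = 200440 - 1*0 = 200440 + 0 = 200440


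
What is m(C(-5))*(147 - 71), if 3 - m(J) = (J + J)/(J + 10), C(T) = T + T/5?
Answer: 456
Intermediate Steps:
C(T) = 6*T/5 (C(T) = T + T/5 = 6*T/5)
m(J) = 3 - 2*J/(10 + J) (m(J) = 3 - (J + J)/(J + 10) = 3 - 2*J/(10 + J))
m(C(-5))*(147 - 71) = ((30 + (6/5)*(-5))/(10 + (6/5)*(-5)))*(147 - 71) = ((30 - 6)/(10 - 6))*76 = (24/4)*76 = ((1/4)*24)*76 = 6*76 = 456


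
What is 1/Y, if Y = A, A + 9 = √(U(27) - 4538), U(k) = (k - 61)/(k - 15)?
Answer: -54/27731 - I*√163470/27731 ≈ -0.0019473 - 0.01458*I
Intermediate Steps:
U(k) = (-61 + k)/(-15 + k)
A = -9 + I*√163470/6 (A = -9 + √((-61 + 27)/(-15 + 27) - 4538) = -9 + √(-34/12 - 4538) = -9 + √((1/12)*(-34) - 4538) = -9 + √(-17/6 - 4538) = -9 + √(-27245/6) = -9 + I*√163470/6 ≈ -9.0 + 67.386*I)
Y = -9 + I*√163470/6 ≈ -9.0 + 67.386*I
1/Y = 1/(-9 + I*√163470/6)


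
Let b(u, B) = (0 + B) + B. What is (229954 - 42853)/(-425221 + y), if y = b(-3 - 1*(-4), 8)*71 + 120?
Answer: -187101/423965 ≈ -0.44131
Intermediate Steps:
b(u, B) = 2*B (b(u, B) = B + B = 2*B)
y = 1256 (y = (2*8)*71 + 120 = 16*71 + 120 = 1136 + 120 = 1256)
(229954 - 42853)/(-425221 + y) = (229954 - 42853)/(-425221 + 1256) = 187101/(-423965) = 187101*(-1/423965) = -187101/423965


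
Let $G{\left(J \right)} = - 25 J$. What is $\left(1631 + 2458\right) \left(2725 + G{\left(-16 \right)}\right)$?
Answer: $12778125$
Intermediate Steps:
$\left(1631 + 2458\right) \left(2725 + G{\left(-16 \right)}\right) = \left(1631 + 2458\right) \left(2725 - -400\right) = 4089 \left(2725 + 400\right) = 4089 \cdot 3125 = 12778125$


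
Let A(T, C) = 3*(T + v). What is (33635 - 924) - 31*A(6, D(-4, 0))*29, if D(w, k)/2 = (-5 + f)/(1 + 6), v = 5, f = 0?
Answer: 3044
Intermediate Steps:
D(w, k) = -10/7 (D(w, k) = 2*((-5 + 0)/(1 + 6)) = 2*(-5/7) = -10/7)
A(T, C) = 15 + 3*T (A(T, C) = 3*(T + 5) = 3*(5 + T) = 15 + 3*T)
(33635 - 924) - 31*A(6, D(-4, 0))*29 = (33635 - 924) - 31*(15 + 3*6)*29 = 32711 - 31*(15 + 18)*29 = 32711 - 31*33*29 = 32711 - 1023*29 = 32711 - 29667 = 3044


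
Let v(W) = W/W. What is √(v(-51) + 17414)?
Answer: 9*√215 ≈ 131.97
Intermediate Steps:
v(W) = 1
√(v(-51) + 17414) = √(1 + 17414) = √17415 = 9*√215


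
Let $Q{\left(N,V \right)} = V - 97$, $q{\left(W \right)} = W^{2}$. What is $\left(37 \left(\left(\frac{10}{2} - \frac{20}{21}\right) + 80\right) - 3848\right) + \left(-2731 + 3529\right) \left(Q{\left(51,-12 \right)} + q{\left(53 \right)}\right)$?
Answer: $\frac{45231097}{21} \approx 2.1539 \cdot 10^{6}$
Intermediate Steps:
$Q{\left(N,V \right)} = -97 + V$
$\left(37 \left(\left(\frac{10}{2} - \frac{20}{21}\right) + 80\right) - 3848\right) + \left(-2731 + 3529\right) \left(Q{\left(51,-12 \right)} + q{\left(53 \right)}\right) = \left(37 \left(\left(\frac{10}{2} - \frac{20}{21}\right) + 80\right) - 3848\right) + \left(-2731 + 3529\right) \left(\left(-97 - 12\right) + 53^{2}\right) = \left(37 \left(\left(10 \cdot \frac{1}{2} - \frac{20}{21}\right) + 80\right) - 3848\right) + 798 \left(-109 + 2809\right) = \left(37 \left(\left(5 - \frac{20}{21}\right) + 80\right) - 3848\right) + 798 \cdot 2700 = \left(37 \left(\frac{85}{21} + 80\right) - 3848\right) + 2154600 = \left(37 \cdot \frac{1765}{21} - 3848\right) + 2154600 = \left(\frac{65305}{21} - 3848\right) + 2154600 = - \frac{15503}{21} + 2154600 = \frac{45231097}{21}$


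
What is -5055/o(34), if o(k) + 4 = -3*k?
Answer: 5055/106 ≈ 47.689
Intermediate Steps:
o(k) = -4 - 3*k
-5055/o(34) = -5055/(-4 - 3*34) = -5055/(-4 - 102) = -5055/(-106) = -5055*(-1/106) = 5055/106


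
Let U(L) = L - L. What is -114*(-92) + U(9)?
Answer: 10488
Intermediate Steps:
U(L) = 0
-114*(-92) + U(9) = -114*(-92) + 0 = 10488 + 0 = 10488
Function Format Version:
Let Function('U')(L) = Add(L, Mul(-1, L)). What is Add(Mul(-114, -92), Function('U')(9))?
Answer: 10488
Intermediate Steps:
Function('U')(L) = 0
Add(Mul(-114, -92), Function('U')(9)) = Add(Mul(-114, -92), 0) = Add(10488, 0) = 10488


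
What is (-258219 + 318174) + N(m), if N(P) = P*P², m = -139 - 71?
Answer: -9201045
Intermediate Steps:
m = -210
N(P) = P³
(-258219 + 318174) + N(m) = (-258219 + 318174) + (-210)³ = 59955 - 9261000 = -9201045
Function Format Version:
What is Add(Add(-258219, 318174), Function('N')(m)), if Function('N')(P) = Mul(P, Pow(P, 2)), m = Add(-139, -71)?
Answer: -9201045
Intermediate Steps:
m = -210
Function('N')(P) = Pow(P, 3)
Add(Add(-258219, 318174), Function('N')(m)) = Add(Add(-258219, 318174), Pow(-210, 3)) = Add(59955, -9261000) = -9201045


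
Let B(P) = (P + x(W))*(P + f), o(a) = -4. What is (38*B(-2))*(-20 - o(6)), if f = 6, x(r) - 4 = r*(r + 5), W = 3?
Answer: -63232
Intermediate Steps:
x(r) = 4 + r*(5 + r) (x(r) = 4 + r*(r + 5) = 4 + r*(5 + r))
B(P) = (6 + P)*(28 + P) (B(P) = (P + (4 + 3² + 5*3))*(P + 6) = (P + (4 + 9 + 15))*(6 + P) = (P + 28)*(6 + P) = (28 + P)*(6 + P) = (6 + P)*(28 + P))
(38*B(-2))*(-20 - o(6)) = (38*(168 + (-2)² + 34*(-2)))*(-20 - 1*(-4)) = (38*(168 + 4 - 68))*(-20 + 4) = (38*104)*(-16) = 3952*(-16) = -63232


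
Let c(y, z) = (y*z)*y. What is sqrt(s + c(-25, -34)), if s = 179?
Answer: I*sqrt(21071) ≈ 145.16*I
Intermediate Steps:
c(y, z) = z*y**2
sqrt(s + c(-25, -34)) = sqrt(179 - 34*(-25)**2) = sqrt(179 - 34*625) = sqrt(179 - 21250) = sqrt(-21071) = I*sqrt(21071)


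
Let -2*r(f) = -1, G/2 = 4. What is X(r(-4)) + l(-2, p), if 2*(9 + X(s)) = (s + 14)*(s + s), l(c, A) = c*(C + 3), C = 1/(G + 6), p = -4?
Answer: -221/28 ≈ -7.8929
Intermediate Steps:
G = 8 (G = 2*4 = 8)
r(f) = 1/2 (r(f) = -1/2*(-1) = 1/2)
C = 1/14 (C = 1/(8 + 6) = 1/14 ≈ 0.071429)
l(c, A) = 43*c/14 (l(c, A) = c*(1/14 + 3) = c*(43/14) = 43*c/14)
X(s) = -9 + s*(14 + s) (X(s) = -9 + ((s + 14)*(s + s))/2 = -9 + ((14 + s)*(2*s))/2 = -9 + (2*s*(14 + s))/2 = -9 + s*(14 + s))
X(r(-4)) + l(-2, p) = (-9 + (1/2)**2 + 14*(1/2)) + (43/14)*(-2) = (-9 + 1/4 + 7) - 43/7 = -7/4 - 43/7 = -221/28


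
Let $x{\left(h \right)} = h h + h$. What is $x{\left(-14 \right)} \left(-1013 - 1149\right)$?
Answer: $-393484$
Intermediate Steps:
$x{\left(h \right)} = h + h^{2}$ ($x{\left(h \right)} = h^{2} + h = h + h^{2}$)
$x{\left(-14 \right)} \left(-1013 - 1149\right) = - 14 \left(1 - 14\right) \left(-1013 - 1149\right) = \left(-14\right) \left(-13\right) \left(-2162\right) = 182 \left(-2162\right) = -393484$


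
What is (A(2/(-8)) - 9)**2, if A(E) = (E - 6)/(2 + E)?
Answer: 7744/49 ≈ 158.04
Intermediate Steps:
A(E) = (-6 + E)/(2 + E)
(A(2/(-8)) - 9)**2 = ((-6 + 2/(-8))/(2 + 2/(-8)) - 9)**2 = ((-6 + 2*(-1/8))/(2 + 2*(-1/8)) - 9)**2 = ((-6 - 1/4)/(2 - 1/4) - 9)**2 = (-25/4/(7/4) - 9)**2 = ((4/7)*(-25/4) - 9)**2 = (-25/7 - 9)**2 = (-88/7)**2 = 7744/49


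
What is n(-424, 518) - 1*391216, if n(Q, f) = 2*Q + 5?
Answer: -392059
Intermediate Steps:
n(Q, f) = 5 + 2*Q
n(-424, 518) - 1*391216 = (5 + 2*(-424)) - 1*391216 = (5 - 848) - 391216 = -843 - 391216 = -392059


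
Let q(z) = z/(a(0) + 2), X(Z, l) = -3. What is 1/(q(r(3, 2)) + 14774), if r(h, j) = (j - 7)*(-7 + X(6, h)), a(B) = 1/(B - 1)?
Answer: 1/14824 ≈ 6.7458e-5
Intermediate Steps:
a(B) = 1/(-1 + B)
r(h, j) = 70 - 10*j (r(h, j) = (j - 7)*(-7 - 3) = (-7 + j)*(-10) = 70 - 10*j)
q(z) = z (q(z) = z/(1/(-1 + 0) + 2) = z/(1/(-1) + 2) = z/(-1 + 2) = z/1 = 1*z = z)
1/(q(r(3, 2)) + 14774) = 1/((70 - 10*2) + 14774) = 1/((70 - 20) + 14774) = 1/(50 + 14774) = 1/14824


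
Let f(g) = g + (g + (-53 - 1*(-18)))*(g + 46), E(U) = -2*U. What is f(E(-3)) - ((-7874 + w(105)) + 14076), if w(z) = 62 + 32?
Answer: -7798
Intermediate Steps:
w(z) = 94
f(g) = g + (-35 + g)*(46 + g) (f(g) = g + (g + (-53 + 18))*(46 + g) = g + (g - 35)*(46 + g) = g + (-35 + g)*(46 + g))
f(E(-3)) - ((-7874 + w(105)) + 14076) = (-1610 + (-2*(-3))² + 12*(-2*(-3))) - ((-7874 + 94) + 14076) = (-1610 + 6² + 12*6) - (-7780 + 14076) = (-1610 + 36 + 72) - 1*6296 = -1502 - 6296 = -7798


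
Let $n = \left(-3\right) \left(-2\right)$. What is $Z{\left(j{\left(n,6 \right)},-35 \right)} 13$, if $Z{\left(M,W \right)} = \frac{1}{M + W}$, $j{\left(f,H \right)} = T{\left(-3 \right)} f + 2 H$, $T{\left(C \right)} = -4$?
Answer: $- \frac{13}{47} \approx -0.2766$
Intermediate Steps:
$n = 6$
$j{\left(f,H \right)} = - 4 f + 2 H$
$Z{\left(j{\left(n,6 \right)},-35 \right)} 13 = \frac{1}{\left(\left(-4\right) 6 + 2 \cdot 6\right) - 35} \cdot 13 = \frac{1}{\left(-24 + 12\right) - 35} \cdot 13 = \frac{1}{-12 - 35} \cdot 13 = \frac{1}{-47} \cdot 13 = \left(- \frac{1}{47}\right) 13 = - \frac{13}{47}$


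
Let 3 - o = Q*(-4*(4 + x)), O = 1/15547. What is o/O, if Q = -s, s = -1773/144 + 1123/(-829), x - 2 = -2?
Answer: 2857041096/829 ≈ 3.4464e+6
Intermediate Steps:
x = 0 (x = 2 - 2 = 0)
s = -181281/13264 (s = -1773*1/144 + 1123*(-1/829) = -197/16 - 1123/829 = -181281/13264 ≈ -13.667)
Q = 181281/13264 (Q = -1*(-181281/13264) = 181281/13264 ≈ 13.667)
O = 1/15547 ≈ 6.4321e-5
o = 183768/829 (o = 3 - 181281*(-4*(4 + 0))/13264 = 3 - 181281*(-4*4)/13264 = 3 - 181281*(-16)/13264 = 3 - 1*(-181281/829) = 3 + 181281/829 = 183768/829 ≈ 221.67)
o/O = 183768/(829*(1/15547)) = (183768/829)*15547 = 2857041096/829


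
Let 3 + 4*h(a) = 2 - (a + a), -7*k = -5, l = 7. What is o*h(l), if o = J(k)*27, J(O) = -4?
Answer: 405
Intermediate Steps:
k = 5/7 (k = -⅐*(-5) = 5/7 ≈ 0.71429)
o = -108 (o = -4*27 = -108)
h(a) = -¼ - a/2 (h(a) = -¾ + (2 - (a + a))/4 = -¾ + (2 - 2*a)/4 = -¾ + (½ - a/2) = -¼ - a/2)
o*h(l) = -108*(-¼ - ½*7) = -108*(-¼ - 7/2) = -108*(-15/4) = 405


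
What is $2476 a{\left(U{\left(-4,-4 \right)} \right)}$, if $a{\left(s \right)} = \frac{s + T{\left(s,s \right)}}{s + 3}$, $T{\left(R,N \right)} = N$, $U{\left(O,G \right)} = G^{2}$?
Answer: $\frac{79232}{19} \approx 4170.1$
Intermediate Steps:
$a{\left(s \right)} = \frac{2 s}{3 + s}$ ($a{\left(s \right)} = \frac{s + s}{s + 3} = \frac{2 s}{3 + s}$)
$2476 a{\left(U{\left(-4,-4 \right)} \right)} = 2476 \frac{2 \left(-4\right)^{2}}{3 + \left(-4\right)^{2}} = 2476 \cdot 2 \cdot 16 \frac{1}{3 + 16} = 2476 \cdot 2 \cdot 16 \cdot \frac{1}{19} = 2476 \cdot \frac{32}{19} = \frac{79232}{19}$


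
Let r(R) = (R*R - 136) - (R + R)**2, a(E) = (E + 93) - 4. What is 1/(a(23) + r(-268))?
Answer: -1/215496 ≈ -4.6405e-6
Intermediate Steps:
a(E) = 89 + E (a(E) = (93 + E) - 4 = 89 + E)
r(R) = -136 - 3*R**2 (r(R) = (R**2 - 136) - (2*R)**2 = (-136 + R**2) - 4*R**2 = -136 - 3*R**2)
1/(a(23) + r(-268)) = 1/((89 + 23) + (-136 - 3*(-268)**2)) = 1/(112 + (-136 - 3*71824)) = 1/(112 + (-136 - 215472)) = 1/(112 - 215608) = 1/(-215496) = -1/215496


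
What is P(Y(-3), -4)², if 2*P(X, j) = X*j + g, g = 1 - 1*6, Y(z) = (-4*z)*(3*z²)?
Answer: 1692601/4 ≈ 4.2315e+5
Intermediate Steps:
Y(z) = -12*z³
g = -5 (g = 1 - 6 = -5)
P(X, j) = -5/2 + X*j/2 (P(X, j) = (X*j - 5)/2 = (-5 + X*j)/2 = -5/2 + X*j/2)
P(Y(-3), -4)² = (-5/2 + (½)*(-12*(-3)³)*(-4))² = (-5/2 + (½)*(-12*(-27))*(-4))² = (-5/2 + (½)*324*(-4))² = (-5/2 - 648)² = (-1301/2)² = 1692601/4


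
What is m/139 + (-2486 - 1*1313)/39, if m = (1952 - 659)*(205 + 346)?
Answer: 27257216/5421 ≈ 5028.1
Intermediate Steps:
m = 712443 (m = 1293*551 = 712443)
m/139 + (-2486 - 1*1313)/39 = 712443/139 + (-2486 - 1*1313)/39 = 712443*(1/139) + (-2486 - 1313)*(1/39) = 712443/139 - 3799*1/39 = 712443/139 - 3799/39 = 27257216/5421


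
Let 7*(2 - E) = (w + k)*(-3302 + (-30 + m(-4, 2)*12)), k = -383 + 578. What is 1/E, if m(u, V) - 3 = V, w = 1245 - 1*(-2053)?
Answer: 1/1632730 ≈ 6.1247e-7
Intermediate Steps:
w = 3298 (w = 1245 + 2053 = 3298)
m(u, V) = 3 + V
k = 195
E = 1632730 (E = 2 - (3298 + 195)*(-3302 + (-30 + (3 + 2)*12))/7 = 2 - 499*(-3302 + (-30 + 5*12)) = 2 - 499*(-3302 + (-30 + 60)) = 2 - 499*(-3302 + 30) = 2 - 499*(-3272) = 2 - ⅐*(-11429096) = 2 + 1632728 = 1632730)
1/E = 1/1632730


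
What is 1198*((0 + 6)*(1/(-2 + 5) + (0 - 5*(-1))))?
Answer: 38336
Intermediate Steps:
1198*((0 + 6)*(1/(-2 + 5) + (0 - 5*(-1)))) = 1198*(6*(1/3 + (0 + 5))) = 1198*(6*(⅓ + 5)) = 1198*(6*(16/3)) = 1198*32 = 38336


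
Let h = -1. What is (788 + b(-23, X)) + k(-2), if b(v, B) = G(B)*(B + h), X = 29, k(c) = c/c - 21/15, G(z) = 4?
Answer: 4498/5 ≈ 899.60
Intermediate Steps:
k(c) = -2/5 (k(c) = 1 - 21*1/15 = 1 - 7/5 = -2/5)
b(v, B) = -4 + 4*B (b(v, B) = 4*(B - 1) = 4*(-1 + B) = -4 + 4*B)
(788 + b(-23, X)) + k(-2) = (788 + (-4 + 4*29)) - 2/5 = (788 + (-4 + 116)) - 2/5 = (788 + 112) - 2/5 = 900 - 2/5 = 4498/5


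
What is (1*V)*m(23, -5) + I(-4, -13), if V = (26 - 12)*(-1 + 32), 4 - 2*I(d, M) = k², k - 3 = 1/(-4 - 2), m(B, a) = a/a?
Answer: 31103/72 ≈ 431.99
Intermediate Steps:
m(B, a) = 1
k = 17/6 (k = 3 + 1/(-4 - 2) = 3 + 1/(-6) = 3 - ⅙ = 17/6 ≈ 2.8333)
I(d, M) = -145/72 (I(d, M) = 2 - (17/6)²/2 = 2 - ½*289/36 = 2 - 289/72 = -145/72)
V = 434 (V = 14*31 = 434)
(1*V)*m(23, -5) + I(-4, -13) = (1*434)*1 - 145/72 = 434*1 - 145/72 = 434 - 145/72 = 31103/72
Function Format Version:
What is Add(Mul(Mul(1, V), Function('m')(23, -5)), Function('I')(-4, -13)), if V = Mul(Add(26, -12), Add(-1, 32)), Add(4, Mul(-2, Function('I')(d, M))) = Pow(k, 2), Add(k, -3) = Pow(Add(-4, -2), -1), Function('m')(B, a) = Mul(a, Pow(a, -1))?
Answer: Rational(31103, 72) ≈ 431.99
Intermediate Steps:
Function('m')(B, a) = 1
k = Rational(17, 6) (k = Add(3, Pow(Add(-4, -2), -1)) = Add(3, Pow(-6, -1)) = Add(3, Rational(-1, 6)) = Rational(17, 6) ≈ 2.8333)
Function('I')(d, M) = Rational(-145, 72) (Function('I')(d, M) = Add(2, Mul(Rational(-1, 2), Pow(Rational(17, 6), 2))) = Add(2, Mul(Rational(-1, 2), Rational(289, 36))) = Add(2, Rational(-289, 72)) = Rational(-145, 72))
V = 434 (V = Mul(14, 31) = 434)
Add(Mul(Mul(1, V), Function('m')(23, -5)), Function('I')(-4, -13)) = Add(Mul(Mul(1, 434), 1), Rational(-145, 72)) = Add(Mul(434, 1), Rational(-145, 72)) = Add(434, Rational(-145, 72)) = Rational(31103, 72)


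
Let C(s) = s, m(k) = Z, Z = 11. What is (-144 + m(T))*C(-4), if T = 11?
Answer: 532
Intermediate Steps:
m(k) = 11
(-144 + m(T))*C(-4) = (-144 + 11)*(-4) = -133*(-4) = 532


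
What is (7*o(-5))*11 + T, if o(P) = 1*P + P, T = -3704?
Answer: -4474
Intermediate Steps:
o(P) = 2*P (o(P) = P + P = 2*P)
(7*o(-5))*11 + T = (7*(2*(-5)))*11 - 3704 = (7*(-10))*11 - 3704 = -70*11 - 3704 = -770 - 3704 = -4474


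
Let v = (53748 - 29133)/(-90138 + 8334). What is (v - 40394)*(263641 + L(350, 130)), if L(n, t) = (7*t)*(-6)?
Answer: -284379090021257/27268 ≈ -1.0429e+10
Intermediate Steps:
L(n, t) = -42*t
v = -8205/27268 (v = 24615/(-81804) = 24615*(-1/81804) = -8205/27268 ≈ -0.30090)
(v - 40394)*(263641 + L(350, 130)) = (-8205/27268 - 40394)*(263641 - 42*130) = -1101471797*(263641 - 5460)/27268 = -1101471797/27268*258181 = -284379090021257/27268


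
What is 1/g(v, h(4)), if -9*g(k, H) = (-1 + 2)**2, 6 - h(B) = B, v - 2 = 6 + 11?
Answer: -9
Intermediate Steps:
v = 19 (v = 2 + (6 + 11) = 2 + 17 = 19)
h(B) = 6 - B
g(k, H) = -1/9 (g(k, H) = -(-1 + 2)**2/9 = -1/9*1**2 = -1/9*1 = -1/9)
1/g(v, h(4)) = 1/(-1/9) = -9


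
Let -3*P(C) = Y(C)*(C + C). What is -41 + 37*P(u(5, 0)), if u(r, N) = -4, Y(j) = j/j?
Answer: 173/3 ≈ 57.667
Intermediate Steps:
Y(j) = 1
P(C) = -2*C/3 (P(C) = -(C + C)/3 = -2*C/3)
-41 + 37*P(u(5, 0)) = -41 + 37*(-⅔*(-4)) = -41 + 37*(8/3) = -41 + 296/3 = 173/3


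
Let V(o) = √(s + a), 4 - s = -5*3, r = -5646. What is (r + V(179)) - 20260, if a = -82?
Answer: -25906 + 3*I*√7 ≈ -25906.0 + 7.9373*I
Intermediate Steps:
s = 19 (s = 4 - (-5)*3 = 4 - 1*(-15) = 4 + 15 = 19)
V(o) = 3*I*√7 (V(o) = √(19 - 82) = √(-63) = 3*I*√7)
(r + V(179)) - 20260 = (-5646 + 3*I*√7) - 20260 = -25906 + 3*I*√7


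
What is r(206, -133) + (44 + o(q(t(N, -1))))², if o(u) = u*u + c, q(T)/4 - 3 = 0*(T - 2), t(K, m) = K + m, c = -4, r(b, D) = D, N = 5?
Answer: 33723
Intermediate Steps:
q(T) = 12 (q(T) = 12 + 4*(0*(T - 2)) = 12 + 4*(0*(-2 + T)) = 12 + 4*0 = 12 + 0 = 12)
o(u) = -4 + u² (o(u) = u*u - 4 = u² - 4 = -4 + u²)
r(206, -133) + (44 + o(q(t(N, -1))))² = -133 + (44 + (-4 + 12²))² = -133 + (44 + (-4 + 144))² = -133 + (44 + 140)² = -133 + 184² = -133 + 33856 = 33723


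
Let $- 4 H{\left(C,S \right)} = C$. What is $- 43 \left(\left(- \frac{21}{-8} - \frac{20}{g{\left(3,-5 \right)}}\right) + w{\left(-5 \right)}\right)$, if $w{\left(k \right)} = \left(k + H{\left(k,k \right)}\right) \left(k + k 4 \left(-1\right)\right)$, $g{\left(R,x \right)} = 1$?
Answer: $\frac{25327}{8} \approx 3165.9$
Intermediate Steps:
$H{\left(C,S \right)} = - \frac{C}{4}$
$w{\left(k \right)} = - \frac{9 k^{2}}{4}$ ($w{\left(k \right)} = \left(k - \frac{k}{4}\right) \left(k + k 4 \left(-1\right)\right) = \frac{3 k}{4} \left(k + 4 k \left(-1\right)\right) = \frac{3 k}{4} \left(k - 4 k\right) = \frac{3 k}{4} \left(- 3 k\right) = - \frac{9 k^{2}}{4}$)
$- 43 \left(\left(- \frac{21}{-8} - \frac{20}{g{\left(3,-5 \right)}}\right) + w{\left(-5 \right)}\right) = - 43 \left(\left(- \frac{21}{-8} - \frac{20}{1}\right) - \frac{9 \left(-5\right)^{2}}{4}\right) = - 43 \left(\left(\left(-21\right) \left(- \frac{1}{8}\right) - 20\right) - \frac{225}{4}\right) = - 43 \left(\left(\frac{21}{8} - 20\right) - \frac{225}{4}\right) = - 43 \left(- \frac{139}{8} - \frac{225}{4}\right) = - \frac{43 \left(-589\right)}{8} = \left(-1\right) \left(- \frac{25327}{8}\right) = \frac{25327}{8}$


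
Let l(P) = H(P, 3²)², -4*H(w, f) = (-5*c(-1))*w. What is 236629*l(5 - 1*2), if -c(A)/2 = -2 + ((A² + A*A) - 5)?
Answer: 1331038125/4 ≈ 3.3276e+8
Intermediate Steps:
c(A) = 14 - 4*A² (c(A) = -2*(-2 + ((A² + A*A) - 5)) = -2*(-2 + ((A² + A²) - 5)) = -2*(-2 + (2*A² - 5)) = -2*(-2 + (-5 + 2*A²)) = -2*(-7 + 2*A²) = 14 - 4*A²)
H(w, f) = 25*w/2 (H(w, f) = -(-5*(14 - 4*(-1)²))*w/4 = -(-5*(14 - 4*1))*w/4 = -(-5*(14 - 4))*w/4 = -(-5*10)*w/4 = -(-25)*w/2 = 25*w/2)
l(P) = 625*P²/4 (l(P) = (25*P/2)² = 625*P²/4)
236629*l(5 - 1*2) = 236629*(625*(5 - 1*2)²/4) = 236629*(625*(5 - 2)²/4) = 236629*((625/4)*3²) = 236629*((625/4)*9) = 236629*(5625/4) = 1331038125/4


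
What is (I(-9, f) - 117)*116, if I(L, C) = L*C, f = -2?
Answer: -11484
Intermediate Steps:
I(L, C) = C*L
(I(-9, f) - 117)*116 = (-2*(-9) - 117)*116 = (18 - 117)*116 = -99*116 = -11484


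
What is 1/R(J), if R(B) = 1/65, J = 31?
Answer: 65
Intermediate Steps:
R(B) = 1/65
1/R(J) = 1/(1/65) = 65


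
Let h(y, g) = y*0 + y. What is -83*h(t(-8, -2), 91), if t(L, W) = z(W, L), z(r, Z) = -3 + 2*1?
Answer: 83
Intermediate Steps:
z(r, Z) = -1 (z(r, Z) = -3 + 2 = -1)
t(L, W) = -1
h(y, g) = y (h(y, g) = 0 + y = y)
-83*h(t(-8, -2), 91) = -83*(-1) = 83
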